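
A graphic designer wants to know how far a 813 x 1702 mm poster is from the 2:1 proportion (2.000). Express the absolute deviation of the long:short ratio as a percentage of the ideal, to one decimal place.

4.7%

Ratio = 1702 / 813 ≈ 2.0935.
Ideal 2:1 = 2.0000. |2.0935 − 2.0000| / 2.0000 ≈ 4.68% → 4.7%.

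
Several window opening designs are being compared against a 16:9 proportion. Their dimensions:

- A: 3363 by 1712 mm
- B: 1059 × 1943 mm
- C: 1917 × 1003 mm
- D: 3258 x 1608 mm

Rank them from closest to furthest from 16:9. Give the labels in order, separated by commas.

A: 3363/1712 ≈ 1.964 → |1.964 − 1.778| = 0.186
B: 1943/1059 ≈ 1.835 → |1.835 − 1.778| = 0.057
C: 1917/1003 ≈ 1.911 → |1.911 − 1.778| = 0.133
D: 3258/1608 ≈ 2.026 → |2.026 − 1.778| = 0.248

B, C, A, D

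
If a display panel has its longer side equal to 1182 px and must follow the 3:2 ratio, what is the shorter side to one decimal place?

788.0 px

3:2 = 1.50000.
Shorter side = 1182 ÷ 1.50000 ≈ 788.000 → 788.0 px.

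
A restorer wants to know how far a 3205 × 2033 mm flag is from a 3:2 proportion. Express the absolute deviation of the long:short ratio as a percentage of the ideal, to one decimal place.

5.1%

Ratio = 3205 / 2033 ≈ 1.5765.
Ideal 3:2 = 1.5000. |1.5765 − 1.5000| / 1.5000 ≈ 5.10% → 5.1%.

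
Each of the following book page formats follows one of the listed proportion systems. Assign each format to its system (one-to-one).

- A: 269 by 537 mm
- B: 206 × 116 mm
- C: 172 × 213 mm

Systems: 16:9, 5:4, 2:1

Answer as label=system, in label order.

Ratios: A ≈ 1.996; B ≈ 1.776; C ≈ 1.238.
Targets: 16:9 ≈ 1.778; 5:4 ≈ 1.250; 2:1 ≈ 2.000.

A=2:1, B=16:9, C=5:4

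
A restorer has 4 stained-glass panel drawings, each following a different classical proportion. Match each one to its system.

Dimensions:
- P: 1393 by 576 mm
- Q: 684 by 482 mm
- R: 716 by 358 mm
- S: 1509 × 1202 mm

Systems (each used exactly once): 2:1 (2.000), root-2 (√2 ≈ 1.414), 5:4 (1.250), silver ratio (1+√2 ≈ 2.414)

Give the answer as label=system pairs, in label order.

Ratios: P ≈ 2.418; Q ≈ 1.419; R ≈ 2.000; S ≈ 1.255.
Targets: 2:1 ≈ 2.000; root-2 ≈ 1.414; 5:4 ≈ 1.250; silver ratio ≈ 2.414.

P=silver ratio, Q=root-2, R=2:1, S=5:4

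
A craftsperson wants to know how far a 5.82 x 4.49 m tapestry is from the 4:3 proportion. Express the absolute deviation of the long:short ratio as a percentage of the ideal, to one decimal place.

Ratio = 5.82 / 4.49 ≈ 1.2962.
Ideal 4:3 ≈ 1.3333. |1.2962 − 1.3333| / 1.3333 ≈ 2.78% → 2.8%.

2.8%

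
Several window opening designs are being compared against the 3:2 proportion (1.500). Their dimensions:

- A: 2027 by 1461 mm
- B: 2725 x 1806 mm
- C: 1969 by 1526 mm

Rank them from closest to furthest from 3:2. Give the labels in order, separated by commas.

Ratios: A = 2027 / 1461 ≈ 1.387; B = 2725 / 1806 ≈ 1.509; C = 1969 / 1526 ≈ 1.290.
|Δ from 1.500|: A 0.113; B 0.009; C 0.210.

B, A, C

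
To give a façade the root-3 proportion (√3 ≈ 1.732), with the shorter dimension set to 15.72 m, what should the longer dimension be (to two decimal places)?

root-3 ≈ 1.73205.
Longer side = 15.72 × 1.73205 ≈ 27.2278 → 27.23 m.

27.23 m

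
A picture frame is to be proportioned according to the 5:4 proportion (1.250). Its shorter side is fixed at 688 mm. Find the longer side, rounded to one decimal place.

860.0 mm

5:4 = 1.25000.
Longer side = 688 × 1.25000 ≈ 860.000 → 860.0 mm.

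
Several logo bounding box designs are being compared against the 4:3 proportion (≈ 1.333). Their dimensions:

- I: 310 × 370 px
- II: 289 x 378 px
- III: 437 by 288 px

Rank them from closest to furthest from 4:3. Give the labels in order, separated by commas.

II, I, III

Ratios: I = 370 / 310 ≈ 1.194; II = 378 / 289 ≈ 1.308; III = 437 / 288 ≈ 1.517.
|Δ from 1.333|: I 0.139; II 0.025; III 0.184.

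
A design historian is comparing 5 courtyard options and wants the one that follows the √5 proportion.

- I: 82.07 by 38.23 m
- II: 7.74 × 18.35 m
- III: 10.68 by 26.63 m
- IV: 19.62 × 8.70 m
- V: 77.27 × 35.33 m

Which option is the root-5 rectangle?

Ratios (long/short): I ≈ 2.147; II ≈ 2.371; III ≈ 2.493; IV ≈ 2.255; V ≈ 2.187.
root-5 ≈ 2.236; option IV is nearest (Δ 0.019).

IV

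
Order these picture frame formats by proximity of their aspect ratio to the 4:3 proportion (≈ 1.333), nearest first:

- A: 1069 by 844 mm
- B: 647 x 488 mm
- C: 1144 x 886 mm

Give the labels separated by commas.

B, C, A

A: 1069/844 ≈ 1.267 → |1.267 − 1.333| = 0.066
B: 647/488 ≈ 1.326 → |1.326 − 1.333| = 0.007
C: 1144/886 ≈ 1.291 → |1.291 − 1.333| = 0.042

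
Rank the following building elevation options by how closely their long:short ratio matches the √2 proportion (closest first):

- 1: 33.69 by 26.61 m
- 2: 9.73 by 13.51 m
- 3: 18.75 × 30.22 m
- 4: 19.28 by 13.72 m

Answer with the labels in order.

4, 2, 1, 3

Ratios: 1 = 33.69 / 26.61 ≈ 1.266; 2 = 13.51 / 9.73 ≈ 1.388; 3 = 30.22 / 18.75 ≈ 1.612; 4 = 19.28 / 13.72 ≈ 1.405.
|Δ from 1.414|: 1 0.148; 2 0.026; 3 0.198; 4 0.009.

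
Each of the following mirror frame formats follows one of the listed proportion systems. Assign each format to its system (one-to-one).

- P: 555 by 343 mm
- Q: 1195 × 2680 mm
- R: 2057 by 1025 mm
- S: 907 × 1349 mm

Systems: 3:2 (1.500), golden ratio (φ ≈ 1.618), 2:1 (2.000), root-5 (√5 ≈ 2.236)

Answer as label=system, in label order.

P=golden ratio, Q=root-5, R=2:1, S=3:2

Ratios: P ≈ 1.618; Q ≈ 2.243; R ≈ 2.007; S ≈ 1.487.
Targets: 3:2 ≈ 1.500; golden ratio ≈ 1.618; 2:1 ≈ 2.000; root-5 ≈ 2.236.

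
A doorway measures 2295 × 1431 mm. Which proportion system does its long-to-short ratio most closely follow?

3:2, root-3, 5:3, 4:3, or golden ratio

golden ratio

Ratio = 2295 / 1431 ≈ 1.604.
Distances: 3:2 1.500 (Δ 0.104); root-3 1.732 (Δ 0.128); 5:3 1.667 (Δ 0.063); 4:3 1.333 (Δ 0.271); golden ratio 1.618 (Δ 0.014).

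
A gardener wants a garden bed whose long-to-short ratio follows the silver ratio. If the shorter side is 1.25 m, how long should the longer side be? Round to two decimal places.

silver ratio ≈ 2.41421.
Longer side = 1.25 × 2.41421 ≈ 3.0178 → 3.02 m.

3.02 m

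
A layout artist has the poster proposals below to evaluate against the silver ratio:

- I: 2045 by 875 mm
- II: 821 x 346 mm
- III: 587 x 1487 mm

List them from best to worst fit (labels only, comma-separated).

II, I, III

Ratios: I = 2045 / 875 ≈ 2.337; II = 821 / 346 ≈ 2.373; III = 1487 / 587 ≈ 2.533.
|Δ from 2.414|: I 0.077; II 0.041; III 0.119.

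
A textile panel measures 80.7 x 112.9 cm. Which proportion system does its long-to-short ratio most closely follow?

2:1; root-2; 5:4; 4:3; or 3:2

root-2

112.9/80.7 ≈ 1.399. Nearest candidates are root-2 (1.414, off by 0.015) and 4:3 (1.333, off by 0.066).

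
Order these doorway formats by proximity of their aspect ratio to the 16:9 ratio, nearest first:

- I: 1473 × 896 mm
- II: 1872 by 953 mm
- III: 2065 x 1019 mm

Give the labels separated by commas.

I: 1473/896 ≈ 1.644 → |1.644 − 1.778| = 0.134
II: 1872/953 ≈ 1.964 → |1.964 − 1.778| = 0.186
III: 2065/1019 ≈ 2.026 → |2.026 − 1.778| = 0.248

I, II, III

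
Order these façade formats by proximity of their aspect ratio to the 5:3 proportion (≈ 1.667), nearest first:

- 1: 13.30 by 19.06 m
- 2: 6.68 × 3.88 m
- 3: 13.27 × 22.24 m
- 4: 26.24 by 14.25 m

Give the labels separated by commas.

3, 2, 4, 1

Ratios: 1 = 19.06 / 13.30 ≈ 1.433; 2 = 6.68 / 3.88 ≈ 1.722; 3 = 22.24 / 13.27 ≈ 1.676; 4 = 26.24 / 14.25 ≈ 1.841.
|Δ from 1.667|: 1 0.234; 2 0.055; 3 0.009; 4 0.174.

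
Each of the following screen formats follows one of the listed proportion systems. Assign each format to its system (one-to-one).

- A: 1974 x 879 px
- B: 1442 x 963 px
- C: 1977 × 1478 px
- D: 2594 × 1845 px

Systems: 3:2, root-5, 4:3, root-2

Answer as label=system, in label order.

A = 1974/879 ≈ 2.246 → root-5 (2.236)
B = 1442/963 ≈ 1.497 → 3:2 (1.500)
C = 1977/1478 ≈ 1.338 → 4:3 (1.333)
D = 2594/1845 ≈ 1.406 → root-2 (1.414)

A=root-5, B=3:2, C=4:3, D=root-2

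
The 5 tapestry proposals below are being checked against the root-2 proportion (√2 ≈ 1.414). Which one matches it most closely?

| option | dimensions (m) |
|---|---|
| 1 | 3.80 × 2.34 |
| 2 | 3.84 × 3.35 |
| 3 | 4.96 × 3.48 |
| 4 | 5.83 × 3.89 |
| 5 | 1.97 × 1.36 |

3

Ratios (long/short): 1 ≈ 1.624; 2 ≈ 1.146; 3 ≈ 1.425; 4 ≈ 1.499; 5 ≈ 1.449.
root-2 ≈ 1.414; option 3 is nearest (Δ 0.011).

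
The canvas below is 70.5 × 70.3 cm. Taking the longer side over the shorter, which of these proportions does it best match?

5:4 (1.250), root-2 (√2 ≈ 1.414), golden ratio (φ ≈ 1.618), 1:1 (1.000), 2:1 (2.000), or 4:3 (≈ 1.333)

70.5/70.3 ≈ 1.003. Nearest candidates are 1:1 (1.000, off by 0.003) and 5:4 (1.250, off by 0.247).

1:1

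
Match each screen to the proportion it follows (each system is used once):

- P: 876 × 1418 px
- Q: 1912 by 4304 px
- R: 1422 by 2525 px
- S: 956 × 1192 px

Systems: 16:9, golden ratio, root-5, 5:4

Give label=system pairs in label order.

P = 1418/876 ≈ 1.619 → golden ratio (1.618)
Q = 4304/1912 ≈ 2.251 → root-5 (2.236)
R = 2525/1422 ≈ 1.776 → 16:9 (1.778)
S = 1192/956 ≈ 1.247 → 5:4 (1.250)

P=golden ratio, Q=root-5, R=16:9, S=5:4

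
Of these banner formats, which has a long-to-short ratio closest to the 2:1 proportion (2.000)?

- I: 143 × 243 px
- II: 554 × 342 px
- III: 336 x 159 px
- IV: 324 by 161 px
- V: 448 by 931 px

Ratios (long/short): I ≈ 1.699; II ≈ 1.620; III ≈ 2.113; IV ≈ 2.012; V ≈ 2.078.
2:1 ≈ 2.000; option IV is nearest (Δ 0.012).

IV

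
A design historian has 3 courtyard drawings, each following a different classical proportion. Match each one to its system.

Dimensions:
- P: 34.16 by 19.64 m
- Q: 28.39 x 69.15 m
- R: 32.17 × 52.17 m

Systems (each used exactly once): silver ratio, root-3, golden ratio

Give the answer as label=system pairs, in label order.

Ratios: P ≈ 1.739; Q ≈ 2.436; R ≈ 1.622.
Targets: silver ratio ≈ 2.414; root-3 ≈ 1.732; golden ratio ≈ 1.618.

P=root-3, Q=silver ratio, R=golden ratio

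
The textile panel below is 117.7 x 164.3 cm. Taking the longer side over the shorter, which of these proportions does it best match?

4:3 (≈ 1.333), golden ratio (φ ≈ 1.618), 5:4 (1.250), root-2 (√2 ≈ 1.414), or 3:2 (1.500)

root-2

Ratio = 164.3 / 117.7 ≈ 1.396.
Distances: 4:3 1.333 (Δ 0.063); golden ratio 1.618 (Δ 0.222); 5:4 1.250 (Δ 0.146); root-2 1.414 (Δ 0.018); 3:2 1.500 (Δ 0.104).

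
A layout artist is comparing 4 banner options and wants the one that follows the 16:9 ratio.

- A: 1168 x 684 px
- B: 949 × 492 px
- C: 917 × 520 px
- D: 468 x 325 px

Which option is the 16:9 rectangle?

C

Target 16:9 ≈ 1.778.
A: 1.708 (Δ0.070)  B: 1.929 (Δ0.151)  C: 1.763 (Δ0.015)  D: 1.440 (Δ0.338)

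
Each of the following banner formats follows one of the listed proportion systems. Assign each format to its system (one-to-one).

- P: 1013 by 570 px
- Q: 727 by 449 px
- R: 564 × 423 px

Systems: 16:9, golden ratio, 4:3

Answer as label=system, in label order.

P=16:9, Q=golden ratio, R=4:3

P = 1013/570 ≈ 1.777 → 16:9 (1.778)
Q = 727/449 ≈ 1.619 → golden ratio (1.618)
R = 564/423 ≈ 1.333 → 4:3 (1.333)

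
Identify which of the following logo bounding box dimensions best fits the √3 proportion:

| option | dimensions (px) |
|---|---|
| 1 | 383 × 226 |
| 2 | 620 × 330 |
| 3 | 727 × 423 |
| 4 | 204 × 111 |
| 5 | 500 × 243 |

3

Ratios (long/short): 1 ≈ 1.695; 2 ≈ 1.879; 3 ≈ 1.719; 4 ≈ 1.838; 5 ≈ 2.058.
root-3 ≈ 1.732; option 3 is nearest (Δ 0.013).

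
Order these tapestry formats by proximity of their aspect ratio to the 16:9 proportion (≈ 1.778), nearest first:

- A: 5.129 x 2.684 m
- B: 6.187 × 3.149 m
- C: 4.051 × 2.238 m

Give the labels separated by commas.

C, A, B

A: 5.129/2.684 ≈ 1.911 → |1.911 − 1.778| = 0.133
B: 6.187/3.149 ≈ 1.965 → |1.965 − 1.778| = 0.187
C: 4.051/2.238 ≈ 1.810 → |1.810 − 1.778| = 0.032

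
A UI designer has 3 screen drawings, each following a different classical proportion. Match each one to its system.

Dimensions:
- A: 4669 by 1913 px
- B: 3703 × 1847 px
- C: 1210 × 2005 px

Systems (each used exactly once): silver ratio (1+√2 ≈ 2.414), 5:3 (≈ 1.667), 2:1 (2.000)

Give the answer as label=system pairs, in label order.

A = 4669/1913 ≈ 2.441 → silver ratio (2.414)
B = 3703/1847 ≈ 2.005 → 2:1 (2.000)
C = 2005/1210 ≈ 1.657 → 5:3 (1.667)

A=silver ratio, B=2:1, C=5:3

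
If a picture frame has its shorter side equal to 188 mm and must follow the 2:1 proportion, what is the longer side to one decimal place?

2:1 = 2.00000.
Longer side = 188 × 2.00000 ≈ 376.000 → 376.0 mm.

376.0 mm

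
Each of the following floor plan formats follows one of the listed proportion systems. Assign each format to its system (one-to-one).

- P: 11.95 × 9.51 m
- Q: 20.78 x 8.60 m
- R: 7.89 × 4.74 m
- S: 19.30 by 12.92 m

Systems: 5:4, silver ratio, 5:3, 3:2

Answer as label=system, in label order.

Ratios: P ≈ 1.257; Q ≈ 2.416; R ≈ 1.665; S ≈ 1.494.
Targets: 5:4 ≈ 1.250; silver ratio ≈ 2.414; 5:3 ≈ 1.667; 3:2 ≈ 1.500.

P=5:4, Q=silver ratio, R=5:3, S=3:2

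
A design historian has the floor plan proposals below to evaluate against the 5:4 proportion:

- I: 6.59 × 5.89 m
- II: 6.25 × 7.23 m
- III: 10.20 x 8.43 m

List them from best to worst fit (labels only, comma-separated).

III, II, I

I: 6.59/5.89 ≈ 1.119 → |1.119 − 1.250| = 0.131
II: 7.23/6.25 ≈ 1.157 → |1.157 − 1.250| = 0.093
III: 10.20/8.43 ≈ 1.210 → |1.210 − 1.250| = 0.040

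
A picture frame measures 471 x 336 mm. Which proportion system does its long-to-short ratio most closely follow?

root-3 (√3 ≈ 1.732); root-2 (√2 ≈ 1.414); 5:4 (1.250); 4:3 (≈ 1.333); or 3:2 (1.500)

Ratio = 471 / 336 ≈ 1.402.
Distances: root-3 1.732 (Δ 0.330); root-2 1.414 (Δ 0.012); 5:4 1.250 (Δ 0.152); 4:3 1.333 (Δ 0.069); 3:2 1.500 (Δ 0.098).

root-2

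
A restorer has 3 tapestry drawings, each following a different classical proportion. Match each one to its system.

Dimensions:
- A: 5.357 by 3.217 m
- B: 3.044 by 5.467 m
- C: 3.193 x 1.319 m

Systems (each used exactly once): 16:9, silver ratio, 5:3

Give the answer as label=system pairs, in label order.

A = 5.357/3.217 ≈ 1.665 → 5:3 (1.667)
B = 5.467/3.044 ≈ 1.796 → 16:9 (1.778)
C = 3.193/1.319 ≈ 2.421 → silver ratio (2.414)

A=5:3, B=16:9, C=silver ratio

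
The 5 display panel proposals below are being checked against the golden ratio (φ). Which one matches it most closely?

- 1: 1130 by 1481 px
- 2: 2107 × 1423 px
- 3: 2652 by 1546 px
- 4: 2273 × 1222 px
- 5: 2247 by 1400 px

Target golden ratio ≈ 1.618.
1: 1.311 (Δ0.307)  2: 1.481 (Δ0.137)  3: 1.715 (Δ0.097)  4: 1.860 (Δ0.242)  5: 1.605 (Δ0.013)

5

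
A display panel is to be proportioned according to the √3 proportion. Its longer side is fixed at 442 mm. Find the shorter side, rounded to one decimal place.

root-3 ≈ 1.73205.
Shorter side = 442 ÷ 1.73205 ≈ 255.189 → 255.2 mm.

255.2 mm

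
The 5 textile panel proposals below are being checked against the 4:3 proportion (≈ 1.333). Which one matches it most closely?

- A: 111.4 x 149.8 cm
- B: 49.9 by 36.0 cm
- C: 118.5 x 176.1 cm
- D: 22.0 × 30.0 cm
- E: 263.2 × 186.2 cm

A

Ratios (long/short): A ≈ 1.345; B ≈ 1.386; C ≈ 1.486; D ≈ 1.364; E ≈ 1.414.
4:3 ≈ 1.333; option A is nearest (Δ 0.012).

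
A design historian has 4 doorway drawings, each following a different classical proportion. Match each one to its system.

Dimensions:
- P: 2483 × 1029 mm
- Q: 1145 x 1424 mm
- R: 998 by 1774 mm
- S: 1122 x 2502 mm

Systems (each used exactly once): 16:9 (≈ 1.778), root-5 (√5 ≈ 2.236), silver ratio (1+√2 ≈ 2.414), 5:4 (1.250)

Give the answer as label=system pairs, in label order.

Ratios: P ≈ 2.413; Q ≈ 1.244; R ≈ 1.778; S ≈ 2.230.
Targets: 16:9 ≈ 1.778; root-5 ≈ 2.236; silver ratio ≈ 2.414; 5:4 ≈ 1.250.

P=silver ratio, Q=5:4, R=16:9, S=root-5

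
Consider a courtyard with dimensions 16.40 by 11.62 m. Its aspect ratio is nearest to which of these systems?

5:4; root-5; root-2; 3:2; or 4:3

root-2

Ratio = 16.40 / 11.62 ≈ 1.411.
Distances: 5:4 1.250 (Δ 0.161); root-5 2.236 (Δ 0.825); root-2 1.414 (Δ 0.003); 3:2 1.500 (Δ 0.089); 4:3 1.333 (Δ 0.078).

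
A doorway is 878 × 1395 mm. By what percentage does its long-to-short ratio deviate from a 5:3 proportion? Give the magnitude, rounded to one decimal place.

4.7%

Ratio = 1395 / 878 ≈ 1.5888.
Ideal 5:3 ≈ 1.6667. |1.5888 − 1.6667| / 1.6667 ≈ 4.67% → 4.7%.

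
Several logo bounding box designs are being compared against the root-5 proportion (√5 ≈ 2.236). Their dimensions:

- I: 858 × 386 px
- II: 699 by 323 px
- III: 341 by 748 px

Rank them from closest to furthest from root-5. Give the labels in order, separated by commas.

I, III, II

I: 858/386 ≈ 2.223 → |2.223 − 2.236| = 0.013
II: 699/323 ≈ 2.164 → |2.164 − 2.236| = 0.072
III: 748/341 ≈ 2.194 → |2.194 − 2.236| = 0.042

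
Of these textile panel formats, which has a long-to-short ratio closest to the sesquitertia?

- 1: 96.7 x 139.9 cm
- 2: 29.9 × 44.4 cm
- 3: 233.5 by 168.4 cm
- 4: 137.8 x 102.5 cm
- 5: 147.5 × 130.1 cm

Ratios (long/short): 1 ≈ 1.447; 2 ≈ 1.485; 3 ≈ 1.387; 4 ≈ 1.344; 5 ≈ 1.134.
4:3 ≈ 1.333; option 4 is nearest (Δ 0.011).

4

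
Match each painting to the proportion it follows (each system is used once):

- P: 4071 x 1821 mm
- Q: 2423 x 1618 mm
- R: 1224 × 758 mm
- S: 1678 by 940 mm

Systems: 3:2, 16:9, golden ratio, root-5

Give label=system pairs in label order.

P=root-5, Q=3:2, R=golden ratio, S=16:9

Ratios: P ≈ 2.236; Q ≈ 1.498; R ≈ 1.615; S ≈ 1.785.
Targets: 3:2 ≈ 1.500; 16:9 ≈ 1.778; golden ratio ≈ 1.618; root-5 ≈ 2.236.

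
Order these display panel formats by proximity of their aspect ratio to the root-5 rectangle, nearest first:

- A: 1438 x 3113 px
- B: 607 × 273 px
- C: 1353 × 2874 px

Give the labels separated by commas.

Ratios: A = 3113 / 1438 ≈ 2.165; B = 607 / 273 ≈ 2.223; C = 2874 / 1353 ≈ 2.124.
|Δ from 2.236|: A 0.071; B 0.013; C 0.112.

B, A, C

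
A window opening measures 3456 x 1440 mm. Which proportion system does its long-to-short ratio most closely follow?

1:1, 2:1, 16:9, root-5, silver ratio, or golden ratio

silver ratio

Ratio = 3456 / 1440 ≈ 2.400.
Distances: 1:1 1.000 (Δ 1.400); 2:1 2.000 (Δ 0.400); 16:9 1.778 (Δ 0.622); root-5 2.236 (Δ 0.164); silver ratio 2.414 (Δ 0.014); golden ratio 1.618 (Δ 0.782).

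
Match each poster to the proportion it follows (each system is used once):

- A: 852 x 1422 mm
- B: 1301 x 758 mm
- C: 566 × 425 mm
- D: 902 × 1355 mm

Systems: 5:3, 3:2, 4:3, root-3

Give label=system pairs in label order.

A=5:3, B=root-3, C=4:3, D=3:2

Ratios: A ≈ 1.669; B ≈ 1.716; C ≈ 1.332; D ≈ 1.502.
Targets: 5:3 ≈ 1.667; 3:2 ≈ 1.500; 4:3 ≈ 1.333; root-3 ≈ 1.732.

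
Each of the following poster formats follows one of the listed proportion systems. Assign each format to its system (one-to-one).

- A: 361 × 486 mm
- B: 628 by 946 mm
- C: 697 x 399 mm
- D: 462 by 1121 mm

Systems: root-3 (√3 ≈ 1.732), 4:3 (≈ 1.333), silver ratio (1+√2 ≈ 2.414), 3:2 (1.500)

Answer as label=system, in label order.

A = 486/361 ≈ 1.346 → 4:3 (1.333)
B = 946/628 ≈ 1.506 → 3:2 (1.500)
C = 697/399 ≈ 1.747 → root-3 (1.732)
D = 1121/462 ≈ 2.426 → silver ratio (2.414)

A=4:3, B=3:2, C=root-3, D=silver ratio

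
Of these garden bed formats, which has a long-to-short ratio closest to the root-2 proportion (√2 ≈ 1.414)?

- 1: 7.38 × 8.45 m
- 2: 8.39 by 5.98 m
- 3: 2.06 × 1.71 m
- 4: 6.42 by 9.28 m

2

Target root-2 ≈ 1.414.
1: 1.145 (Δ0.269)  2: 1.403 (Δ0.011)  3: 1.205 (Δ0.209)  4: 1.445 (Δ0.031)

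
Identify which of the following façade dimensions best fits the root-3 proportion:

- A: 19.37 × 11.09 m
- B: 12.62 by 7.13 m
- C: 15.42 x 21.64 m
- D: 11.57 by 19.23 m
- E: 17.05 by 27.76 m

Ratios (long/short): A ≈ 1.747; B ≈ 1.770; C ≈ 1.403; D ≈ 1.662; E ≈ 1.628.
root-3 ≈ 1.732; option A is nearest (Δ 0.015).

A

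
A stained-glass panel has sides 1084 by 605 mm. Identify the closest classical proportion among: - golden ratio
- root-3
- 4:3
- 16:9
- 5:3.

Ratio = 1084 / 605 ≈ 1.792.
Distances: golden ratio 1.618 (Δ 0.174); root-3 1.732 (Δ 0.060); 4:3 1.333 (Δ 0.459); 16:9 1.778 (Δ 0.014); 5:3 1.667 (Δ 0.125).

16:9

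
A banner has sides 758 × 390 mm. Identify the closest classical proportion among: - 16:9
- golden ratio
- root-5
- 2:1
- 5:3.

Ratio = 758 / 390 ≈ 1.944.
Distances: 16:9 1.778 (Δ 0.166); golden ratio 1.618 (Δ 0.326); root-5 2.236 (Δ 0.292); 2:1 2.000 (Δ 0.056); 5:3 1.667 (Δ 0.277).

2:1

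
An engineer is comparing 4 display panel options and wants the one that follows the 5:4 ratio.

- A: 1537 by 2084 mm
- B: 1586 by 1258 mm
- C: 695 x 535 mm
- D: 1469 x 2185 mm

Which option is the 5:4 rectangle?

Target 5:4 ≈ 1.250.
A: 1.356 (Δ0.106)  B: 1.261 (Δ0.011)  C: 1.299 (Δ0.049)  D: 1.487 (Δ0.237)

B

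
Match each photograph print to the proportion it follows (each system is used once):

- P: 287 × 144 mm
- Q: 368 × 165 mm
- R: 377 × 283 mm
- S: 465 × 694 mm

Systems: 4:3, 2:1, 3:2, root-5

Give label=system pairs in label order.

P=2:1, Q=root-5, R=4:3, S=3:2

Ratios: P ≈ 1.993; Q ≈ 2.230; R ≈ 1.332; S ≈ 1.492.
Targets: 4:3 ≈ 1.333; 2:1 ≈ 2.000; 3:2 ≈ 1.500; root-5 ≈ 2.236.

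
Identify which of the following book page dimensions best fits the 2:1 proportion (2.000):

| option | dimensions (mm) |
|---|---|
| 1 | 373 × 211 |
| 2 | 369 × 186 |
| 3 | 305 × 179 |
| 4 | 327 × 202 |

2

Ratios (long/short): 1 ≈ 1.768; 2 ≈ 1.984; 3 ≈ 1.704; 4 ≈ 1.619.
2:1 ≈ 2.000; option 2 is nearest (Δ 0.016).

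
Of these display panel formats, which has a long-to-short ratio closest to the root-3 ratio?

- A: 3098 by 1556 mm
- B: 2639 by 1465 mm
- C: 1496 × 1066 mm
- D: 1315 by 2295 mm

D

Ratios (long/short): A ≈ 1.991; B ≈ 1.801; C ≈ 1.403; D ≈ 1.745.
root-3 ≈ 1.732; option D is nearest (Δ 0.013).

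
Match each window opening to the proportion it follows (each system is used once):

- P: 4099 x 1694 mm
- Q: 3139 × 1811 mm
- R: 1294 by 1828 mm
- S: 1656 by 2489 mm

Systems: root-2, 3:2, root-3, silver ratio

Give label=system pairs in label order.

P = 4099/1694 ≈ 2.420 → silver ratio (2.414)
Q = 3139/1811 ≈ 1.733 → root-3 (1.732)
R = 1828/1294 ≈ 1.413 → root-2 (1.414)
S = 2489/1656 ≈ 1.503 → 3:2 (1.500)

P=silver ratio, Q=root-3, R=root-2, S=3:2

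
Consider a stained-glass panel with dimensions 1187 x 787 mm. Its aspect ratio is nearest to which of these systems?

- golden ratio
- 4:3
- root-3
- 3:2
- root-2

3:2

1187/787 ≈ 1.508. Nearest candidates are 3:2 (1.500, off by 0.008) and root-2 (1.414, off by 0.094).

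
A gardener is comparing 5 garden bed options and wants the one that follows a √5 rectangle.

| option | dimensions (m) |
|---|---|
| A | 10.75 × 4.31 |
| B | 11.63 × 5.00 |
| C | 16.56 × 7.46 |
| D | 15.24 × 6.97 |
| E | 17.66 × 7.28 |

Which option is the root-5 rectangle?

Target root-5 ≈ 2.236.
A: 2.494 (Δ0.258)  B: 2.326 (Δ0.090)  C: 2.220 (Δ0.016)  D: 2.187 (Δ0.049)  E: 2.426 (Δ0.190)

C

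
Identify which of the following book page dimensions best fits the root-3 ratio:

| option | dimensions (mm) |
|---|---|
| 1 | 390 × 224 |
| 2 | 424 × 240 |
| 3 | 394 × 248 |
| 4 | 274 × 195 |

1

Target root-3 ≈ 1.732.
1: 1.741 (Δ0.009)  2: 1.767 (Δ0.035)  3: 1.589 (Δ0.143)  4: 1.405 (Δ0.327)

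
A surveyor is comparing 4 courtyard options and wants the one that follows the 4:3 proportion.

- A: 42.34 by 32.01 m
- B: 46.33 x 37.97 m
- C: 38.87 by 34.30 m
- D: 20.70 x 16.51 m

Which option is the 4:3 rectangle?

Target 4:3 ≈ 1.333.
A: 1.323 (Δ0.010)  B: 1.220 (Δ0.113)  C: 1.133 (Δ0.200)  D: 1.254 (Δ0.079)

A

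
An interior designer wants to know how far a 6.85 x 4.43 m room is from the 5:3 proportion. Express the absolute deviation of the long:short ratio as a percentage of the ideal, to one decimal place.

7.2%

Ratio = 6.85 / 4.43 ≈ 1.5463.
Ideal 5:3 ≈ 1.6667. |1.5463 − 1.6667| / 1.6667 ≈ 7.22% → 7.2%.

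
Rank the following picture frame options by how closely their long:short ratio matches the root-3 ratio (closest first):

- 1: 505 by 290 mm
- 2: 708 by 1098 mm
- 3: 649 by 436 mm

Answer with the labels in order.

1, 2, 3

1: 505/290 ≈ 1.741 → |1.741 − 1.732| = 0.009
2: 1098/708 ≈ 1.551 → |1.551 − 1.732| = 0.181
3: 649/436 ≈ 1.489 → |1.489 − 1.732| = 0.243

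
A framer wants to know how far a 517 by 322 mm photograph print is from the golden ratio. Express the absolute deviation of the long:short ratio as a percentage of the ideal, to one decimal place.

Ratio = 517 / 322 ≈ 1.6056.
Ideal golden ratio ≈ 1.6180. |1.6056 − 1.6180| / 1.6180 ≈ 0.77% → 0.8%.

0.8%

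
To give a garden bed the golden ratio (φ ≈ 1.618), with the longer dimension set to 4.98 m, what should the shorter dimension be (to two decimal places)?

golden ratio ≈ 1.61803.
Shorter side = 4.98 ÷ 1.61803 ≈ 3.0778 → 3.08 m.

3.08 m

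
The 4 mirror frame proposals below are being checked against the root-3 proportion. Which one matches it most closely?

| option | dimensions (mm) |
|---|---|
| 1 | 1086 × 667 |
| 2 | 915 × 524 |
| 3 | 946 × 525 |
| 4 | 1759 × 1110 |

Target root-3 ≈ 1.732.
1: 1.628 (Δ0.104)  2: 1.746 (Δ0.014)  3: 1.802 (Δ0.070)  4: 1.585 (Δ0.147)

2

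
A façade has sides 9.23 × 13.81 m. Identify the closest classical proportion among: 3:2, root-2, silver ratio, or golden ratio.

3:2

13.81/9.23 ≈ 1.496. Nearest candidates are 3:2 (1.500, off by 0.004) and root-2 (1.414, off by 0.082).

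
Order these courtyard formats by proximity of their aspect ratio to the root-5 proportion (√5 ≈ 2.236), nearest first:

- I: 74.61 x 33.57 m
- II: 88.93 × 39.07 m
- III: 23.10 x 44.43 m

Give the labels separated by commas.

I, II, III

I: 74.61/33.57 ≈ 2.223 → |2.223 − 2.236| = 0.013
II: 88.93/39.07 ≈ 2.276 → |2.276 − 2.236| = 0.040
III: 44.43/23.10 ≈ 1.923 → |1.923 − 2.236| = 0.313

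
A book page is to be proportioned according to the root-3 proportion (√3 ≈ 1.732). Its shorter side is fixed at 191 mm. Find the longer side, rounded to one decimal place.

root-3 ≈ 1.73205.
Longer side = 191 × 1.73205 ≈ 330.822 → 330.8 mm.

330.8 mm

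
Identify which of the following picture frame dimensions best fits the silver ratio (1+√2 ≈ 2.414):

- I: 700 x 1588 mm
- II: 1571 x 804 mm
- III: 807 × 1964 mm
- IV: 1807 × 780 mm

Ratios (long/short): I ≈ 2.269; II ≈ 1.954; III ≈ 2.434; IV ≈ 2.317.
silver ratio ≈ 2.414; option III is nearest (Δ 0.020).

III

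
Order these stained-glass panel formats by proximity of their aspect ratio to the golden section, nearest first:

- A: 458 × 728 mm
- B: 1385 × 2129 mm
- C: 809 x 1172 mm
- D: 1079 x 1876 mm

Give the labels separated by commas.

Ratios: A = 728 / 458 ≈ 1.590; B = 2129 / 1385 ≈ 1.537; C = 1172 / 809 ≈ 1.449; D = 1876 / 1079 ≈ 1.739.
|Δ from 1.618|: A 0.028; B 0.081; C 0.169; D 0.121.

A, B, D, C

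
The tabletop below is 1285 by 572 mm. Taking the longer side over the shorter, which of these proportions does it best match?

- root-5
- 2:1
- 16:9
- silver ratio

root-5

1285/572 ≈ 2.247. Nearest candidates are root-5 (2.236, off by 0.011) and silver ratio (2.414, off by 0.167).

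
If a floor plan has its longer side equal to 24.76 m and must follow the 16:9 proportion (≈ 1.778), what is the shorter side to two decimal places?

16:9 ≈ 1.77778.
Shorter side = 24.76 ÷ 1.77778 ≈ 13.9275 → 13.93 m.

13.93 m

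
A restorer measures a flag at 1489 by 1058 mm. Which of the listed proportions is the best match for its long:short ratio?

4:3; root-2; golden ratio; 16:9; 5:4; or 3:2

1489/1058 ≈ 1.407. Nearest candidates are root-2 (1.414, off by 0.007) and 4:3 (1.333, off by 0.074).

root-2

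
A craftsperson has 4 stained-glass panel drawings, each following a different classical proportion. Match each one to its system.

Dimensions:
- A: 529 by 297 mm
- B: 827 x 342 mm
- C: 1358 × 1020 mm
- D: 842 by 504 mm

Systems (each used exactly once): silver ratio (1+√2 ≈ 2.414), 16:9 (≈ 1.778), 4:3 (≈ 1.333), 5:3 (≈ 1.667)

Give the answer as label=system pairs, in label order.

A = 529/297 ≈ 1.781 → 16:9 (1.778)
B = 827/342 ≈ 2.418 → silver ratio (2.414)
C = 1358/1020 ≈ 1.331 → 4:3 (1.333)
D = 842/504 ≈ 1.671 → 5:3 (1.667)

A=16:9, B=silver ratio, C=4:3, D=5:3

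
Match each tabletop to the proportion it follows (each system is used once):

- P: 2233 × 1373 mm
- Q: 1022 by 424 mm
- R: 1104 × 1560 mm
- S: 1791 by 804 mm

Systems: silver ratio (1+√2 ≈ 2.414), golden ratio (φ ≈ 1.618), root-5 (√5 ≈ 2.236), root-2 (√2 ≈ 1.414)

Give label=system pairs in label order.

P=golden ratio, Q=silver ratio, R=root-2, S=root-5

P = 2233/1373 ≈ 1.626 → golden ratio (1.618)
Q = 1022/424 ≈ 2.410 → silver ratio (2.414)
R = 1560/1104 ≈ 1.413 → root-2 (1.414)
S = 1791/804 ≈ 2.228 → root-5 (2.236)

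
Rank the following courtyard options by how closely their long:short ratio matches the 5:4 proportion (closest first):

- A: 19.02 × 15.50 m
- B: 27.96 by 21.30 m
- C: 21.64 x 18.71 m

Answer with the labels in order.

A: 19.02/15.50 ≈ 1.227 → |1.227 − 1.250| = 0.023
B: 27.96/21.30 ≈ 1.313 → |1.313 − 1.250| = 0.063
C: 21.64/18.71 ≈ 1.157 → |1.157 − 1.250| = 0.093

A, B, C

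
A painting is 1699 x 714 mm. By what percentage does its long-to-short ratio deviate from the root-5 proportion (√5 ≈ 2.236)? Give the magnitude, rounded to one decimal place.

Ratio = 1699 / 714 ≈ 2.3796.
Ideal root-5 ≈ 2.2361. |2.3796 − 2.2361| / 2.2361 ≈ 6.42% → 6.4%.

6.4%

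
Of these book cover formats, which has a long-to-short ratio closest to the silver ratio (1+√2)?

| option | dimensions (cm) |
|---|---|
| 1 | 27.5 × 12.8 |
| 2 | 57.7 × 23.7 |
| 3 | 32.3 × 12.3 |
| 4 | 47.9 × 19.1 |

Ratios (long/short): 1 ≈ 2.148; 2 ≈ 2.435; 3 ≈ 2.626; 4 ≈ 2.508.
silver ratio ≈ 2.414; option 2 is nearest (Δ 0.021).

2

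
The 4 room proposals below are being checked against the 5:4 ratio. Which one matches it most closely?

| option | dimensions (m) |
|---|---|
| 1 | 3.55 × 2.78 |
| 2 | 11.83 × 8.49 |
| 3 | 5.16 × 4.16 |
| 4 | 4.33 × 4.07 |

Target 5:4 ≈ 1.250.
1: 1.277 (Δ0.027)  2: 1.393 (Δ0.143)  3: 1.240 (Δ0.010)  4: 1.064 (Δ0.186)

3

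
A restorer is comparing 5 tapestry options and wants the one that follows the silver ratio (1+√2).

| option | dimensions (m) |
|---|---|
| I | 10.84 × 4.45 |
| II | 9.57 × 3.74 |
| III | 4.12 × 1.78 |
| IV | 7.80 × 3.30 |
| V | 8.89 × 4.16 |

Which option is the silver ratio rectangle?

Target silver ratio ≈ 2.414.
I: 2.436 (Δ0.022)  II: 2.559 (Δ0.145)  III: 2.315 (Δ0.099)  IV: 2.364 (Δ0.050)  V: 2.137 (Δ0.277)

I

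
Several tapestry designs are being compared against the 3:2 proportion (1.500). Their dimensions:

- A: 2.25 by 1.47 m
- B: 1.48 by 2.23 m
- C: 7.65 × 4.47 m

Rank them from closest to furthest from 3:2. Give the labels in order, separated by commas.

Ratios: A = 2.25 / 1.47 ≈ 1.531; B = 2.23 / 1.48 ≈ 1.507; C = 7.65 / 4.47 ≈ 1.711.
|Δ from 1.500|: A 0.031; B 0.007; C 0.211.

B, A, C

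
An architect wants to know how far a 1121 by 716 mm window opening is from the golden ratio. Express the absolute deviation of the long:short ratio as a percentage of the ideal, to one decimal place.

Ratio = 1121 / 716 ≈ 1.5656.
Ideal golden ratio ≈ 1.6180. |1.5656 − 1.6180| / 1.6180 ≈ 3.24% → 3.2%.

3.2%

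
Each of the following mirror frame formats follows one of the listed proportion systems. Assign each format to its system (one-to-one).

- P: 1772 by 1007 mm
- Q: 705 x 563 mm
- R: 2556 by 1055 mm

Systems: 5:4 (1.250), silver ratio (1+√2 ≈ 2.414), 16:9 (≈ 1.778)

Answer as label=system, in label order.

P = 1772/1007 ≈ 1.760 → 16:9 (1.778)
Q = 705/563 ≈ 1.252 → 5:4 (1.250)
R = 2556/1055 ≈ 2.423 → silver ratio (2.414)

P=16:9, Q=5:4, R=silver ratio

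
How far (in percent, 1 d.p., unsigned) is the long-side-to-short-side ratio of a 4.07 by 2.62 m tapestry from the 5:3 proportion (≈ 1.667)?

Ratio = 4.07 / 2.62 ≈ 1.5534.
Ideal 5:3 ≈ 1.6667. |1.5534 − 1.6667| / 1.6667 ≈ 6.80% → 6.8%.

6.8%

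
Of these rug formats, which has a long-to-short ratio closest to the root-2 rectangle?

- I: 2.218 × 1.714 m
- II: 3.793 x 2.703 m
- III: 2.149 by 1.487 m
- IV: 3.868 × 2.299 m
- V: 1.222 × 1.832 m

II

Ratios (long/short): I ≈ 1.294; II ≈ 1.403; III ≈ 1.445; IV ≈ 1.682; V ≈ 1.499.
root-2 ≈ 1.414; option II is nearest (Δ 0.011).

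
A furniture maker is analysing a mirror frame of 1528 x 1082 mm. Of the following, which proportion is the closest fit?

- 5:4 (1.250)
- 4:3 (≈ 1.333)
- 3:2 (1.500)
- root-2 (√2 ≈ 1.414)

root-2

Ratio = 1528 / 1082 ≈ 1.412.
Distances: 5:4 1.250 (Δ 0.162); 4:3 1.333 (Δ 0.079); 3:2 1.500 (Δ 0.088); root-2 1.414 (Δ 0.002).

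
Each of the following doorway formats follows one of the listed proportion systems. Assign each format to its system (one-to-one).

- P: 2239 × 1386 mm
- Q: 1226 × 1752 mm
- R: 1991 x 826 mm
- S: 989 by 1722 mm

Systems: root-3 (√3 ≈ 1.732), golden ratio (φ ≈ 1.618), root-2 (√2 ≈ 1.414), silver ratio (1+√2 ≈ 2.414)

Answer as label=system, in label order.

P=golden ratio, Q=root-2, R=silver ratio, S=root-3

P = 2239/1386 ≈ 1.615 → golden ratio (1.618)
Q = 1752/1226 ≈ 1.429 → root-2 (1.414)
R = 1991/826 ≈ 2.410 → silver ratio (2.414)
S = 1722/989 ≈ 1.741 → root-3 (1.732)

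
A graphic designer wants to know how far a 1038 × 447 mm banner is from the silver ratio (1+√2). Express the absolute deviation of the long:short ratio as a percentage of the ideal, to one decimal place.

3.8%

Ratio = 1038 / 447 ≈ 2.3221.
Ideal silver ratio ≈ 2.4142. |2.3221 − 2.4142| / 2.4142 ≈ 3.81% → 3.8%.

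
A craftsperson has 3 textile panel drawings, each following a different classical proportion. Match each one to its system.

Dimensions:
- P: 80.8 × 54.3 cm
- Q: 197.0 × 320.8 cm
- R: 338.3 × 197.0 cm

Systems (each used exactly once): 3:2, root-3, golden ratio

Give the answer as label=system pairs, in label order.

P=3:2, Q=golden ratio, R=root-3

P = 80.8/54.3 ≈ 1.488 → 3:2 (1.500)
Q = 320.8/197.0 ≈ 1.628 → golden ratio (1.618)
R = 338.3/197.0 ≈ 1.717 → root-3 (1.732)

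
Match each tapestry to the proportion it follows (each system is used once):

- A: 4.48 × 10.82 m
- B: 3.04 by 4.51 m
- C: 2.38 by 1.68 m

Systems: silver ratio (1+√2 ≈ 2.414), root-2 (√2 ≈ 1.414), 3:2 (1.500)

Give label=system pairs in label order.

A=silver ratio, B=3:2, C=root-2

Ratios: A ≈ 2.415; B ≈ 1.484; C ≈ 1.417.
Targets: silver ratio ≈ 2.414; root-2 ≈ 1.414; 3:2 ≈ 1.500.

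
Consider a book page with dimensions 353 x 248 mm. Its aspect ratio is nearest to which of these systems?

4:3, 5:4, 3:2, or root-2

353/248 ≈ 1.423. Nearest candidates are root-2 (1.414, off by 0.009) and 3:2 (1.500, off by 0.077).

root-2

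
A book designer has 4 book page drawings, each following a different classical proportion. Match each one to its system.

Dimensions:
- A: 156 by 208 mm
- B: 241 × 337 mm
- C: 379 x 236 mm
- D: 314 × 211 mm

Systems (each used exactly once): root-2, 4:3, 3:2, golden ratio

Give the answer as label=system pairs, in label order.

A = 208/156 ≈ 1.333 → 4:3 (1.333)
B = 337/241 ≈ 1.398 → root-2 (1.414)
C = 379/236 ≈ 1.606 → golden ratio (1.618)
D = 314/211 ≈ 1.488 → 3:2 (1.500)

A=4:3, B=root-2, C=golden ratio, D=3:2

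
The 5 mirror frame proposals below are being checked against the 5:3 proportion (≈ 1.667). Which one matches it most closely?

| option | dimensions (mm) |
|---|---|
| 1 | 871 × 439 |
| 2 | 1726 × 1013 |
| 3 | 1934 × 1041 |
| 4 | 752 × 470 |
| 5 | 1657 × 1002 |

5

Target 5:3 ≈ 1.667.
1: 1.984 (Δ0.317)  2: 1.704 (Δ0.037)  3: 1.858 (Δ0.191)  4: 1.600 (Δ0.067)  5: 1.654 (Δ0.013)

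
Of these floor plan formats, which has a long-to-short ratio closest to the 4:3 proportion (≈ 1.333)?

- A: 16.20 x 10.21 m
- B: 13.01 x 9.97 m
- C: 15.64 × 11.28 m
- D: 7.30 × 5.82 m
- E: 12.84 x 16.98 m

Ratios (long/short): A ≈ 1.587; B ≈ 1.305; C ≈ 1.387; D ≈ 1.254; E ≈ 1.322.
4:3 ≈ 1.333; option E is nearest (Δ 0.011).

E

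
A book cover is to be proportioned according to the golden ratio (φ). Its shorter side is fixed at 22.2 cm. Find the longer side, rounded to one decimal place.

golden ratio ≈ 1.61803.
Longer side = 22.2 × 1.61803 ≈ 35.920 → 35.9 cm.

35.9 cm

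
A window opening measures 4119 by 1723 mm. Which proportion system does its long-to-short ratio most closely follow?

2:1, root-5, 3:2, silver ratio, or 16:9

silver ratio

Ratio = 4119 / 1723 ≈ 2.391.
Distances: 2:1 2.000 (Δ 0.391); root-5 2.236 (Δ 0.155); 3:2 1.500 (Δ 0.891); silver ratio 2.414 (Δ 0.023); 16:9 1.778 (Δ 0.613).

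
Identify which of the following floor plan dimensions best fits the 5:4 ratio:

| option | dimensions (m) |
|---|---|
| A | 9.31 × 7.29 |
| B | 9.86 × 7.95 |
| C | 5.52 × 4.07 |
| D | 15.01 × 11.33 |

Target 5:4 ≈ 1.250.
A: 1.277 (Δ0.027)  B: 1.240 (Δ0.010)  C: 1.356 (Δ0.106)  D: 1.325 (Δ0.075)

B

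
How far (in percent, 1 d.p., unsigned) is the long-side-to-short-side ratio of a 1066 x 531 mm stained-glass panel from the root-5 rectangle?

10.2%

Ratio = 1066 / 531 ≈ 2.0075.
Ideal root-5 ≈ 2.2361. |2.0075 − 2.2361| / 2.2361 ≈ 10.22% → 10.2%.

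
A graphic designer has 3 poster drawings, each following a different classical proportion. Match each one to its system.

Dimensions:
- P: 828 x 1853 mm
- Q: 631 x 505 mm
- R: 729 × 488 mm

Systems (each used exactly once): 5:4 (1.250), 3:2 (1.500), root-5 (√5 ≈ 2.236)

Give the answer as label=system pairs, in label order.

P=root-5, Q=5:4, R=3:2

P = 1853/828 ≈ 2.238 → root-5 (2.236)
Q = 631/505 ≈ 1.250 → 5:4 (1.250)
R = 729/488 ≈ 1.494 → 3:2 (1.500)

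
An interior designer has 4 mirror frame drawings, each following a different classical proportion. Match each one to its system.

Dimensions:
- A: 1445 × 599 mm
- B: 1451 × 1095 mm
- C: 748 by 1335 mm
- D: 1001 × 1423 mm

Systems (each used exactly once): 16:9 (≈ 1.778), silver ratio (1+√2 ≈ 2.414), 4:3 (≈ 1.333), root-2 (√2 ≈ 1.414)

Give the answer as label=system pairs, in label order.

Ratios: A ≈ 2.412; B ≈ 1.325; C ≈ 1.785; D ≈ 1.422.
Targets: 16:9 ≈ 1.778; silver ratio ≈ 2.414; 4:3 ≈ 1.333; root-2 ≈ 1.414.

A=silver ratio, B=4:3, C=16:9, D=root-2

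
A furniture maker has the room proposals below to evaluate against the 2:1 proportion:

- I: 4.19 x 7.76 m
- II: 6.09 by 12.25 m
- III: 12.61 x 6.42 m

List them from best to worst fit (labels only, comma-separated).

II, III, I

I: 7.76/4.19 ≈ 1.852 → |1.852 − 2.000| = 0.148
II: 12.25/6.09 ≈ 2.011 → |2.011 − 2.000| = 0.011
III: 12.61/6.42 ≈ 1.964 → |1.964 − 2.000| = 0.036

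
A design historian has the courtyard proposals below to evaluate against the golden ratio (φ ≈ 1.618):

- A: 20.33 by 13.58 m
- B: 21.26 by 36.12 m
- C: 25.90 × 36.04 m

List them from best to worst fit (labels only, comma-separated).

A: 20.33/13.58 ≈ 1.497 → |1.497 − 1.618| = 0.121
B: 36.12/21.26 ≈ 1.699 → |1.699 − 1.618| = 0.081
C: 36.04/25.90 ≈ 1.392 → |1.392 − 1.618| = 0.226

B, A, C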